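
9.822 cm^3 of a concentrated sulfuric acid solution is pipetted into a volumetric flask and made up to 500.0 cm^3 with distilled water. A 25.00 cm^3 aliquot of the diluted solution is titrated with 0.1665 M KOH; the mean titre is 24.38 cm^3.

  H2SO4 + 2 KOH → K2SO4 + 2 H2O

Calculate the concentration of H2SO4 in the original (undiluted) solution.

n(KOH) = 0.02438 × 0.1665 = 4.059 × 10^-3 mol
From the 1:2 ratio, n(H2SO4) in the aliquot = 1/2 × 4.059 × 10^-3 = 2.030 × 10^-3 mol
[H2SO4]_dilute = 2.030 × 10^-3 / 0.02500 = 0.08119 mol/L
Dilution factor = 500.0 / 9.822 = 50.91
[H2SO4]_stock = 0.08119 × 50.91 = 4.133 mol/L

4.133 M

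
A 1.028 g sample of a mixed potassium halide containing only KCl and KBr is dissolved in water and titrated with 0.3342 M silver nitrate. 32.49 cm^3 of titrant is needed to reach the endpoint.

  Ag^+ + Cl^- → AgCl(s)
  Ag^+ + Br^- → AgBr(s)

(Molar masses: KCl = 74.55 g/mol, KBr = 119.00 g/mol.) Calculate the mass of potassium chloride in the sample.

n(AgNO3) = 0.03249 × 0.3342 = 0.01086 mol
Let x = n(KCl), y = n(KBr).
Titrant: 1x + 1y = 0.01086;  mass: 74.55x + 119.00y = 1.028
Solving, x = 5.942 × 10^-3 mol, y = 4.916 × 10^-3 mol
mass of KCl = 5.942 × 10^-3 × 74.55 = 0.4430 g

0.4430 g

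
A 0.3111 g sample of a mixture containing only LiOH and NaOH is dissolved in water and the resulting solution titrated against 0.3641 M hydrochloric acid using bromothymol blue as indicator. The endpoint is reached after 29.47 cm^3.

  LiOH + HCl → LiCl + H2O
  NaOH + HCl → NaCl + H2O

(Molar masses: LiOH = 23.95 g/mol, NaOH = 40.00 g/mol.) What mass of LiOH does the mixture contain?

n(HCl) = 0.02947 × 0.3641 = 0.01073 mol
Let x = n(LiOH), y = n(NaOH).
Titrant: 1x + 1y = 0.01073;  mass: 23.95x + 40.00y = 0.3111
Solving, x = 7.358 × 10^-3 mol, y = 3.372 × 10^-3 mol
mass of LiOH = 7.358 × 10^-3 × 23.95 = 0.1762 g

0.1762 g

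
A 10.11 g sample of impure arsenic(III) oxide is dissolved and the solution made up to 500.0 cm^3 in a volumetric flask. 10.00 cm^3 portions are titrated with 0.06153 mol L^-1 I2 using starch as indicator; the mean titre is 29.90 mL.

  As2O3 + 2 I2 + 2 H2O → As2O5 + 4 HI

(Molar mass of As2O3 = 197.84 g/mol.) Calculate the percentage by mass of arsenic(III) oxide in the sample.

90.00 %

n(I2) per titration = 0.02990 × 0.06153 = 1.840 × 10^-3 mol
From the 1:2 ratio, n(As2O3) in each aliquot = 1/2 × 1.840 × 10^-3 = 9.199 × 10^-4 mol
n(As2O3) in the whole flask = 9.199 × 10^-4 × 500.0/10.00 = 0.04599 mol
mass of As2O3 = 0.04599 × 197.84 = 9.099 g
% As2O3 = 9.099 / 10.11 × 100 = 90.00 %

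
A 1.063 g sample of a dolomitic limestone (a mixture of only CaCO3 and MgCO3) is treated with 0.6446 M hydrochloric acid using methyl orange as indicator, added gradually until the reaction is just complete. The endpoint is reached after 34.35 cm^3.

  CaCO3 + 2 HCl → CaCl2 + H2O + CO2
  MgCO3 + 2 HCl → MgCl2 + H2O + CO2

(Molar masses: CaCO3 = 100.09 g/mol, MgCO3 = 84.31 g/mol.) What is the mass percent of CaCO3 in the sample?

77.33 %

n(HCl) = 0.03435 × 0.6446 = 0.02214 mol
Let x = n(CaCO3), y = n(MgCO3).
Titrant: 2x + 2y = 0.02214;  mass: 100.09x + 84.31y = 1.063
Solving, x = 8.213 × 10^-3 mol, y = 2.858 × 10^-3 mol
mass of CaCO3 = 8.213 × 10^-3 × 100.09 = 0.8221 g
% CaCO3 = 0.8221 / 1.063 × 100 = 77.33 %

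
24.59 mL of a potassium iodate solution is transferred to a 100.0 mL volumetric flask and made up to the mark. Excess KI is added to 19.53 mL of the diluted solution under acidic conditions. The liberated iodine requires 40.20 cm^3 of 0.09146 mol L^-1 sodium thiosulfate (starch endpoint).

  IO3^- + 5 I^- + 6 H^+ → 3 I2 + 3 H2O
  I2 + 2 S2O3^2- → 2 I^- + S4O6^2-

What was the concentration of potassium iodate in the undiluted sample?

0.1276 mol/L

n(S2O3^2-) = 0.04020 × 0.09146 = 3.677 × 10^-3 mol
n(I2) = n(S2O3^2-)/2 = 1.838 × 10^-3 mol
From the 1:3 ratio, n(IO3^-) in the aliquot = 1/3 × 1.838 × 10^-3 = 6.128 × 10^-4 mol
[IO3^-]_dilute = 6.128 × 10^-4 / 0.01953 = 0.03138 mol/L
[IO3^-]_original = 0.03138 × 100.0/24.59 = 0.1276 mol/L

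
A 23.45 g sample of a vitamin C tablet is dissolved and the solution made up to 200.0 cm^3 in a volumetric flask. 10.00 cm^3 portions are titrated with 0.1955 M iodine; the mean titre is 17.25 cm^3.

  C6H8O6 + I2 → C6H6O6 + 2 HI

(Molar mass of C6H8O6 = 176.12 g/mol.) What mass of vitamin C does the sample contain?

n(I2) per titration = 0.01725 × 0.1955 = 3.372 × 10^-3 mol
n(C6H8O6) in each aliquot = 3.372 × 10^-3 mol (1:1 ratio)
n(C6H8O6) in the whole flask = 3.372 × 10^-3 × 200.0/10.00 = 0.06745 mol
mass of C6H8O6 = 0.06745 × 176.12 = 11.88 g

11.88 g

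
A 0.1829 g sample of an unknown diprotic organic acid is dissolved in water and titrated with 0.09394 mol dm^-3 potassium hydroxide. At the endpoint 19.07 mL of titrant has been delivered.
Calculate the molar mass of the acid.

204.2 g/mol

n(KOH) = 0.01907 L × 0.09394 mol/L = 1.791 × 10^-3 mol
From the 1:2 ratio, n(H2A) = 1/2 × 1.791 × 10^-3 = 8.957 × 10^-4 mol
M = m / n = 0.1829 g / 8.957 × 10^-4 mol = 204.2 g/mol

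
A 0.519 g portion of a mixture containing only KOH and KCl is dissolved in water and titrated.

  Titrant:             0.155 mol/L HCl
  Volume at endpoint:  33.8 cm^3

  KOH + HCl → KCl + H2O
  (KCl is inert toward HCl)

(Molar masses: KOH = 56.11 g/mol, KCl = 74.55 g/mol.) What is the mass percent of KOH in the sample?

56.6 %

n(HCl) = 0.0338 × 0.155 = 5.24 × 10^-3 mol
Let x = n(KOH), y = n(KCl).
Titrant: 1x = 5.24 × 10^-3;  mass: 56.11x + 74.55y = 0.519
Solving, x = 5.24 × 10^-3 mol, y = 3.02 × 10^-3 mol
mass of KOH = 5.24 × 10^-3 × 56.11 = 0.294 g
% KOH = 0.294 / 0.519 × 100 = 56.6 %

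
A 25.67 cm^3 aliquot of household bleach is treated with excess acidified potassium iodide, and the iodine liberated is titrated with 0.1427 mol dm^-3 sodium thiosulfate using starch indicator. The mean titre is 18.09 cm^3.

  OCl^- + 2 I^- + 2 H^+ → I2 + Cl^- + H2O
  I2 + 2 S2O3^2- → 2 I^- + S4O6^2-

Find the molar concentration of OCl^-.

0.05028 mol/L

n(S2O3^2-) = 0.01809 × 0.1427 = 2.581 × 10^-3 mol
n(I2) = n(S2O3^2-)/2 = 1.291 × 10^-3 mol
n(OCl^-) in the aliquot = 1.291 × 10^-3 mol (1:1 ratio)
[OCl^-] = 1.291 × 10^-3 / 0.02567 = 0.05028 mol/L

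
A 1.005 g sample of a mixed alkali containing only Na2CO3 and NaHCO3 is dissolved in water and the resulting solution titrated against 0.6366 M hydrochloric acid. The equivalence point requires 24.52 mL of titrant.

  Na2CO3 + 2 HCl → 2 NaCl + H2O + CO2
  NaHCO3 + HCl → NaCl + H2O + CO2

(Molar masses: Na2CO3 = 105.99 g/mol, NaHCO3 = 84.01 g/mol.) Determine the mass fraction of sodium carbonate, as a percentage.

n(HCl) = 0.02452 × 0.6366 = 0.01561 mol
Let x = n(Na2CO3), y = n(NaHCO3).
Titrant: 2x + 1y = 0.01561;  mass: 105.99x + 84.01y = 1.005
Solving, x = 4.939 × 10^-3 mol, y = 5.732 × 10^-3 mol
mass of Na2CO3 = 4.939 × 10^-3 × 105.99 = 0.5235 g
% Na2CO3 = 0.5235 / 1.005 × 100 = 52.08 %

52.08 %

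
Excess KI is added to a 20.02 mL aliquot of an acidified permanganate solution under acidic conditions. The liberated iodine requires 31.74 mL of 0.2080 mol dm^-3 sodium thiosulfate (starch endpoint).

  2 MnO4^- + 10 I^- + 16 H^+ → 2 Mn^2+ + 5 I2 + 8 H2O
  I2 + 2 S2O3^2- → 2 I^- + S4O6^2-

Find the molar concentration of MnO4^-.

n(S2O3^2-) = 0.03174 × 0.2080 = 6.602 × 10^-3 mol
n(I2) = n(S2O3^2-)/2 = 3.301 × 10^-3 mol
From the 2:5 ratio, n(MnO4^-) in the aliquot = 2/5 × 3.301 × 10^-3 = 1.320 × 10^-3 mol
[MnO4^-] = 1.320 × 10^-3 / 0.02002 = 0.06595 mol/L

0.06595 mol/L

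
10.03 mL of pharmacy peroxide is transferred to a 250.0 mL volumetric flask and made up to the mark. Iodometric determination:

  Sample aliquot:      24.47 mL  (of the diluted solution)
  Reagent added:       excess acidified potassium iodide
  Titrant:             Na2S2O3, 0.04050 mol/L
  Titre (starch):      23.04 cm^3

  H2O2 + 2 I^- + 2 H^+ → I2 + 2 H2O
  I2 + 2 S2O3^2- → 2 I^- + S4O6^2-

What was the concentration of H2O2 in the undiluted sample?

0.4752 mol/L

n(S2O3^2-) = 0.02304 × 0.04050 = 9.331 × 10^-4 mol
n(I2) = n(S2O3^2-)/2 = 4.666 × 10^-4 mol
n(H2O2) in the aliquot = 4.666 × 10^-4 mol (1:1 ratio)
[H2O2]_dilute = 4.666 × 10^-4 / 0.02447 = 0.01907 mol/L
[H2O2]_original = 0.01907 × 250.0/10.03 = 0.4752 mol/L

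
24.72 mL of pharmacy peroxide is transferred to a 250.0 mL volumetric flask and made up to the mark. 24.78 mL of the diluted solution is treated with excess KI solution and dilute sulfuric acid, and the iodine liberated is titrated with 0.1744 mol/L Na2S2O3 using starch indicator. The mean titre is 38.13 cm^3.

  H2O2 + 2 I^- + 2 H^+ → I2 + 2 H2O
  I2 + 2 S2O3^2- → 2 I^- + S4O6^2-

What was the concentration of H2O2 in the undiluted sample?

n(S2O3^2-) = 0.03813 × 0.1744 = 6.650 × 10^-3 mol
n(I2) = n(S2O3^2-)/2 = 3.325 × 10^-3 mol
n(H2O2) in the aliquot = 3.325 × 10^-3 mol (1:1 ratio)
[H2O2]_dilute = 3.325 × 10^-3 / 0.02478 = 0.1342 mol/L
[H2O2]_original = 0.1342 × 250.0/24.72 = 1.357 mol/L

1.357 mol/L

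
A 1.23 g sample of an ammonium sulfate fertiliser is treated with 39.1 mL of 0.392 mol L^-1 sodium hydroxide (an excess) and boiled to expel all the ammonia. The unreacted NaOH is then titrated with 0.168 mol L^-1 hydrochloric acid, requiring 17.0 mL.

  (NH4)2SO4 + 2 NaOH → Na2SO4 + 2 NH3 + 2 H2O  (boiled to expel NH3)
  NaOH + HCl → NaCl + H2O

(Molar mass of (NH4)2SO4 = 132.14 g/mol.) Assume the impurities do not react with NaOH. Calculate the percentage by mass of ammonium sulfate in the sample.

n(NaOH) added = 0.0391 × 0.392 = 0.0153 mol
n(HCl) used in back-titration = 0.0170 × 0.168 = 2.86 × 10^-3 mol
n(NaOH) left over = 2.86 × 10^-3 mol (1:1 ratio)
n(NaOH) consumed by analyte = 0.0153 − 2.86 × 10^-3 = 0.0125 mol
From the 1:2 ratio, n((NH4)2SO4) = 1/2 × 0.0125 = 6.24 × 10^-3 mol
mass of (NH4)2SO4 = 6.24 × 10^-3 × 132.14 = 0.824 g
% (NH4)2SO4 = 0.824 / 1.23 × 100 = 67.0 %

67.0 %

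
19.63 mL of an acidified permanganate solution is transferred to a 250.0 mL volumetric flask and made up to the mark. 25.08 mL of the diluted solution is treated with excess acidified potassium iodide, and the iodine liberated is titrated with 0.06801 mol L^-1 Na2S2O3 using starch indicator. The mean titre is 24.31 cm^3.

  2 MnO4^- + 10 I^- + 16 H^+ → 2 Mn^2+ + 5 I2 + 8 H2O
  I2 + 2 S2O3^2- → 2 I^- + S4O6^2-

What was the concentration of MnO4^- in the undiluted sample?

n(S2O3^2-) = 0.02431 × 0.06801 = 1.653 × 10^-3 mol
n(I2) = n(S2O3^2-)/2 = 8.267 × 10^-4 mol
From the 2:5 ratio, n(MnO4^-) in the aliquot = 2/5 × 8.267 × 10^-4 = 3.307 × 10^-4 mol
[MnO4^-]_dilute = 3.307 × 10^-4 / 0.02508 = 0.01318 mol/L
[MnO4^-]_original = 0.01318 × 250.0/19.63 = 0.1679 mol/L

0.1679 mol/L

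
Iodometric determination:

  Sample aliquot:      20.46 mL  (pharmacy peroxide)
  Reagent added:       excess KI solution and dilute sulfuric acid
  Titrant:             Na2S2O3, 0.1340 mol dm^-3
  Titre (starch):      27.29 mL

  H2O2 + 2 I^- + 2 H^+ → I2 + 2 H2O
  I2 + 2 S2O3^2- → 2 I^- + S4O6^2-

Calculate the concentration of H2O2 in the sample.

0.08937 mol/L

n(S2O3^2-) = 0.02729 × 0.1340 = 3.657 × 10^-3 mol
n(I2) = n(S2O3^2-)/2 = 1.828 × 10^-3 mol
n(H2O2) in the aliquot = 1.828 × 10^-3 mol (1:1 ratio)
[H2O2] = 1.828 × 10^-3 / 0.02046 = 0.08937 mol/L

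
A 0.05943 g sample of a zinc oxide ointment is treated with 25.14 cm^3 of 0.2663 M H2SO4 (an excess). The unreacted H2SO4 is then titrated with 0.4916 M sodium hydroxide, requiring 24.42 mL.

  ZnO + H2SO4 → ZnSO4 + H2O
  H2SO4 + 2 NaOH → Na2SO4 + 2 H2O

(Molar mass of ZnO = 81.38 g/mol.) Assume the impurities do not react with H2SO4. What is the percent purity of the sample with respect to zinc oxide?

n(H2SO4) added = 0.02514 × 0.2663 = 6.695 × 10^-3 mol
n(NaOH) used in back-titration = 0.02442 × 0.4916 = 0.01200 mol
From the 1:2 ratio, n(H2SO4) left over = 1/2 × 0.01200 = 6.002 × 10^-3 mol
n(H2SO4) consumed by analyte = 6.695 × 10^-3 − 6.002 × 10^-3 = 6.923 × 10^-4 mol
n(ZnO) = 6.923 × 10^-4 mol (1:1 ratio)
mass of ZnO = 6.923 × 10^-4 × 81.38 = 0.05634 g
% ZnO = 0.05634 / 0.05943 × 100 = 94.81 %

94.81 %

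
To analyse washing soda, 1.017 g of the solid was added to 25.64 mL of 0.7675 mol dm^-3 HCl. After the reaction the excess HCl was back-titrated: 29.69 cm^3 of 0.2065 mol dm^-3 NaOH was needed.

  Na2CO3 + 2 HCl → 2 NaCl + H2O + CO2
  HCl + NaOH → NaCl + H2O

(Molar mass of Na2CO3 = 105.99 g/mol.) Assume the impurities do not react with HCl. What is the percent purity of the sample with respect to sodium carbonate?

n(HCl) added = 0.02564 × 0.7675 = 0.01968 mol
n(NaOH) used in back-titration = 0.02969 × 0.2065 = 6.131 × 10^-3 mol
n(HCl) left over = 6.131 × 10^-3 mol (1:1 ratio)
n(HCl) consumed by analyte = 0.01968 − 6.131 × 10^-3 = 0.01355 mol
From the 1:2 ratio, n(Na2CO3) = 1/2 × 0.01355 = 6.774 × 10^-3 mol
mass of Na2CO3 = 6.774 × 10^-3 × 105.99 = 0.7180 g
% Na2CO3 = 0.7180 / 1.017 × 100 = 70.60 %

70.60 %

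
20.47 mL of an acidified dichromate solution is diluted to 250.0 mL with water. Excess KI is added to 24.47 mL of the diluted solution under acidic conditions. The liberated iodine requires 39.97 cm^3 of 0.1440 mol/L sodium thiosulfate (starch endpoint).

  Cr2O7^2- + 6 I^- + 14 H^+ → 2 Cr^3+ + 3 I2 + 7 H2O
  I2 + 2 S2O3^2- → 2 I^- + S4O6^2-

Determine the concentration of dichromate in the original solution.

0.4788 mol/L

n(S2O3^2-) = 0.03997 × 0.1440 = 5.756 × 10^-3 mol
n(I2) = n(S2O3^2-)/2 = 2.878 × 10^-3 mol
From the 1:3 ratio, n(Cr2O7^2-) in the aliquot = 1/3 × 2.878 × 10^-3 = 9.593 × 10^-4 mol
[Cr2O7^2-]_dilute = 9.593 × 10^-4 / 0.02447 = 0.03920 mol/L
[Cr2O7^2-]_original = 0.03920 × 250.0/20.47 = 0.4788 mol/L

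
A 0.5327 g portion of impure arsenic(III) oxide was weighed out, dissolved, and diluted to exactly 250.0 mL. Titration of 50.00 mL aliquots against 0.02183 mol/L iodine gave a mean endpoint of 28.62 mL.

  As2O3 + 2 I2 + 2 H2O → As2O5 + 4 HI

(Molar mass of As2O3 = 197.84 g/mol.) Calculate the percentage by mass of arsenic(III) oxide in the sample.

58.01 %

n(I2) per titration = 0.02862 × 0.02183 = 6.248 × 10^-4 mol
From the 1:2 ratio, n(As2O3) in each aliquot = 1/2 × 6.248 × 10^-4 = 3.124 × 10^-4 mol
n(As2O3) in the whole flask = 3.124 × 10^-4 × 250.0/50.00 = 1.562 × 10^-3 mol
mass of As2O3 = 1.562 × 10^-3 × 197.84 = 0.3090 g
% As2O3 = 0.3090 / 0.5327 × 100 = 58.01 %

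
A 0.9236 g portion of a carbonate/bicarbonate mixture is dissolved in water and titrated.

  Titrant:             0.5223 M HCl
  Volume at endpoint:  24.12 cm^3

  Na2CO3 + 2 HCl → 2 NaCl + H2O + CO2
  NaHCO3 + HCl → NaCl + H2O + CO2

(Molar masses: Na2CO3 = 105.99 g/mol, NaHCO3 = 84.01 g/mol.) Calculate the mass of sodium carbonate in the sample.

n(HCl) = 0.02412 × 0.5223 = 0.01260 mol
Let x = n(Na2CO3), y = n(NaHCO3).
Titrant: 2x + 1y = 0.01260;  mass: 105.99x + 84.01y = 0.9236
Solving, x = 2.172 × 10^-3 mol, y = 8.253 × 10^-3 mol
mass of Na2CO3 = 2.172 × 10^-3 × 105.99 = 0.2302 g

0.2302 g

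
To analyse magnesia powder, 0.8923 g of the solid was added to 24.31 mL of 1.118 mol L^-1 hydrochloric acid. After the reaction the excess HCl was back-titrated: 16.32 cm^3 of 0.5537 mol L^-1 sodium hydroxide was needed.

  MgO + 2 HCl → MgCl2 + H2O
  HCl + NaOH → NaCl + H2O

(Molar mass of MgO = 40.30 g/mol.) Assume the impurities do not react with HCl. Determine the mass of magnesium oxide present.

0.3656 g

n(HCl) added = 0.02431 × 1.118 = 0.02718 mol
n(NaOH) used in back-titration = 0.01632 × 0.5537 = 9.036 × 10^-3 mol
n(HCl) left over = 9.036 × 10^-3 mol (1:1 ratio)
n(HCl) consumed by analyte = 0.02718 − 9.036 × 10^-3 = 0.01814 mol
From the 1:2 ratio, n(MgO) = 1/2 × 0.01814 = 9.071 × 10^-3 mol
mass of MgO = 9.071 × 10^-3 × 40.30 = 0.3656 g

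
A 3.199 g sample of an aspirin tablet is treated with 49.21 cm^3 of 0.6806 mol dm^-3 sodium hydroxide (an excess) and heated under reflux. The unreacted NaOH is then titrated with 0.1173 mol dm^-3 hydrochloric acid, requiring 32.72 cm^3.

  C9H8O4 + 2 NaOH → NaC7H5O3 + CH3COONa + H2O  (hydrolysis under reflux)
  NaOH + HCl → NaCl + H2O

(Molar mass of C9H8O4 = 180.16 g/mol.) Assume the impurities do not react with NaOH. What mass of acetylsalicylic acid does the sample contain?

n(NaOH) added = 0.04921 × 0.6806 = 0.03349 mol
n(HCl) used in back-titration = 0.03272 × 0.1173 = 3.838 × 10^-3 mol
n(NaOH) left over = 3.838 × 10^-3 mol (1:1 ratio)
n(NaOH) consumed by analyte = 0.03349 − 3.838 × 10^-3 = 0.02965 mol
From the 1:2 ratio, n(C9H8O4) = 1/2 × 0.02965 = 0.01483 mol
mass of C9H8O4 = 0.01483 × 180.16 = 2.671 g

2.671 g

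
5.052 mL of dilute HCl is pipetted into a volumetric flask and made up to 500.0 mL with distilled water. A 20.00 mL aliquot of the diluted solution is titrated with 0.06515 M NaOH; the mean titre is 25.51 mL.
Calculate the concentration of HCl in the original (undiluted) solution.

8.224 M

HCl + NaOH → NaCl + H2O
n(NaOH) = 0.02551 × 0.06515 = 1.662 × 10^-3 mol
n(HCl) in the aliquot = 1.662 × 10^-3 mol (1:1 ratio)
[HCl]_dilute = 1.662 × 10^-3 / 0.02000 = 0.08310 mol/L
Dilution factor = 500.0 / 5.052 = 98.97
[HCl]_stock = 0.08310 × 98.97 = 8.224 mol/L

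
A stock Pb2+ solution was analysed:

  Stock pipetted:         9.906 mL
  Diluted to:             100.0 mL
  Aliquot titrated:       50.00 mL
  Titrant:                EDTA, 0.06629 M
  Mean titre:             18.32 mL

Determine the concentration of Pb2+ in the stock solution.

Pb^2+ + EDTA^4- → [Pb(EDTA)]^2-
n(EDTA) = 0.01832 × 0.06629 = 1.214 × 10^-3 mol
n(Pb2+) in the aliquot = 1.214 × 10^-3 mol (1:1 ratio)
[Pb2+]_dilute = 1.214 × 10^-3 / 0.05000 = 0.02429 mol/L
Dilution factor = 100.0 / 9.906 = 10.09
[Pb2+]_stock = 0.02429 × 10.09 = 0.2452 mol/L

0.2452 M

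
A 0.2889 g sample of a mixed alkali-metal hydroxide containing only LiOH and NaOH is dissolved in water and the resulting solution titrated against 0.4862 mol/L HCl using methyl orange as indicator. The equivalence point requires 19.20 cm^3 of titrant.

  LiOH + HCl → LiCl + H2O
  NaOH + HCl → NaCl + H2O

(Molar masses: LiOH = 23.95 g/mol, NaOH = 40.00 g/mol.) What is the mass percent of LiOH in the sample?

n(HCl) = 0.01920 × 0.4862 = 9.335 × 10^-3 mol
Let x = n(LiOH), y = n(NaOH).
Titrant: 1x + 1y = 9.335 × 10^-3;  mass: 23.95x + 40.00y = 0.2889
Solving, x = 5.265 × 10^-3 mol, y = 4.070 × 10^-3 mol
mass of LiOH = 5.265 × 10^-3 × 23.95 = 0.1261 g
% LiOH = 0.1261 / 0.2889 × 100 = 43.65 %

43.65 %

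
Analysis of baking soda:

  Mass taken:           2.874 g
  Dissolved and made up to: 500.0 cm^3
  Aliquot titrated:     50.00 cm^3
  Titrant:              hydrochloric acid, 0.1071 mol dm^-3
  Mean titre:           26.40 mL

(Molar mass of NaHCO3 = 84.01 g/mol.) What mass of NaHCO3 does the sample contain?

NaHCO3 + HCl → NaCl + H2O + CO2
n(HCl) per titration = 0.02640 × 0.1071 = 2.827 × 10^-3 mol
n(NaHCO3) in each aliquot = 2.827 × 10^-3 mol (1:1 ratio)
n(NaHCO3) in the whole flask = 2.827 × 10^-3 × 500.0/50.00 = 0.02827 mol
mass of NaHCO3 = 0.02827 × 84.01 = 2.375 g

2.375 g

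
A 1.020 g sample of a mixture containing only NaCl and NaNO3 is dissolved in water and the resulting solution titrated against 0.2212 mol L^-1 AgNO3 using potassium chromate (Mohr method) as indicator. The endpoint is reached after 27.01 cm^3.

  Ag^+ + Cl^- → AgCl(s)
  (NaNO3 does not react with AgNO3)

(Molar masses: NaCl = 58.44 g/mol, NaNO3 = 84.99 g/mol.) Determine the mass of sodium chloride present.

n(AgNO3) = 0.02701 × 0.2212 = 5.975 × 10^-3 mol
Let x = n(NaCl), y = n(NaNO3).
Titrant: 1x = 5.975 × 10^-3;  mass: 58.44x + 84.99y = 1.020
Solving, x = 5.975 × 10^-3 mol, y = 7.893 × 10^-3 mol
mass of NaCl = 5.975 × 10^-3 × 58.44 = 0.3492 g

0.3492 g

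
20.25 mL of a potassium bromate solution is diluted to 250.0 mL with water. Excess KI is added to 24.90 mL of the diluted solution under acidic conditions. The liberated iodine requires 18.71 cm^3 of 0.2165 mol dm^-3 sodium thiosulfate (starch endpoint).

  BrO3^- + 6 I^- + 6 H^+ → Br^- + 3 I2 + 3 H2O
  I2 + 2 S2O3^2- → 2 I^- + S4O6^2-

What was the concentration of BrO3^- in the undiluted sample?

n(S2O3^2-) = 0.01871 × 0.2165 = 4.051 × 10^-3 mol
n(I2) = n(S2O3^2-)/2 = 2.025 × 10^-3 mol
From the 1:3 ratio, n(BrO3^-) in the aliquot = 1/3 × 2.025 × 10^-3 = 6.751 × 10^-4 mol
[BrO3^-]_dilute = 6.751 × 10^-4 / 0.02490 = 0.02711 mol/L
[BrO3^-]_original = 0.02711 × 250.0/20.25 = 0.3347 mol/L

0.3347 mol/L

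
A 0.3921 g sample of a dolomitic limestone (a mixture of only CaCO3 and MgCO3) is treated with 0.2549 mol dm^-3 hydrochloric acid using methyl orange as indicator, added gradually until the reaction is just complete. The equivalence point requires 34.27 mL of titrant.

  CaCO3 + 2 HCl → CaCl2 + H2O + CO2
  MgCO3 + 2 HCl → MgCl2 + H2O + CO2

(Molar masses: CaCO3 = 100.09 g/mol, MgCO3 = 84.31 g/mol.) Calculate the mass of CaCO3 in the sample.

n(HCl) = 0.03427 × 0.2549 = 8.735 × 10^-3 mol
Let x = n(CaCO3), y = n(MgCO3).
Titrant: 2x + 2y = 8.735 × 10^-3;  mass: 100.09x + 84.31y = 0.3921
Solving, x = 1.512 × 10^-3 mol, y = 2.856 × 10^-3 mol
mass of CaCO3 = 1.512 × 10^-3 × 100.09 = 0.1513 g

0.1513 g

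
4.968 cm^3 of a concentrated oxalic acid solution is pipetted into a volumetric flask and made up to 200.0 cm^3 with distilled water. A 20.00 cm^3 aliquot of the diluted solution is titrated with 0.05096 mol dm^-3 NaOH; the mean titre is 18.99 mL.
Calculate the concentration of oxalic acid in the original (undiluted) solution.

0.9740 mol/L

H2C2O4 + 2 NaOH → Na2C2O4 + 2 H2O
n(NaOH) = 0.01899 × 0.05096 = 9.677 × 10^-4 mol
From the 1:2 ratio, n(H2C2O4) in the aliquot = 1/2 × 9.677 × 10^-4 = 4.839 × 10^-4 mol
[H2C2O4]_dilute = 4.839 × 10^-4 / 0.02000 = 0.02419 mol/L
Dilution factor = 200.0 / 4.968 = 40.26
[H2C2O4]_stock = 0.02419 × 40.26 = 0.9740 mol/L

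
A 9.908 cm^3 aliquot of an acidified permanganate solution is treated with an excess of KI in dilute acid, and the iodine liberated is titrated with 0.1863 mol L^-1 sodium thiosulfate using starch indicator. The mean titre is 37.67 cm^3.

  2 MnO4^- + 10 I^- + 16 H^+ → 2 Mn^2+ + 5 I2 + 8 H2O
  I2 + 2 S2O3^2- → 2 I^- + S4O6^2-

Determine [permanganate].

n(S2O3^2-) = 0.03767 × 0.1863 = 7.018 × 10^-3 mol
n(I2) = n(S2O3^2-)/2 = 3.509 × 10^-3 mol
From the 2:5 ratio, n(MnO4^-) in the aliquot = 2/5 × 3.509 × 10^-3 = 1.404 × 10^-3 mol
[MnO4^-] = 1.404 × 10^-3 / 0.009908 = 0.1417 mol/L

0.1417 mol/L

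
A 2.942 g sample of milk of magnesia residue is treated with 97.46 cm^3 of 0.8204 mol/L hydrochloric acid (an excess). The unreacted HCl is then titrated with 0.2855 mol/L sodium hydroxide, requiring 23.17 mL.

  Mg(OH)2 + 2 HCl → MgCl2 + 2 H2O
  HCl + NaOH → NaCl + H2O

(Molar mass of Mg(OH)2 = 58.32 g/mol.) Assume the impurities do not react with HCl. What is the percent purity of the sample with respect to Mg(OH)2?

72.69 %

n(HCl) added = 0.09746 × 0.8204 = 0.07996 mol
n(NaOH) used in back-titration = 0.02317 × 0.2855 = 6.615 × 10^-3 mol
n(HCl) left over = 6.615 × 10^-3 mol (1:1 ratio)
n(HCl) consumed by analyte = 0.07996 − 6.615 × 10^-3 = 0.07334 mol
From the 1:2 ratio, n(Mg(OH)2) = 1/2 × 0.07334 = 0.03667 mol
mass of Mg(OH)2 = 0.03667 × 58.32 = 2.139 g
% Mg(OH)2 = 2.139 / 2.942 × 100 = 72.69 %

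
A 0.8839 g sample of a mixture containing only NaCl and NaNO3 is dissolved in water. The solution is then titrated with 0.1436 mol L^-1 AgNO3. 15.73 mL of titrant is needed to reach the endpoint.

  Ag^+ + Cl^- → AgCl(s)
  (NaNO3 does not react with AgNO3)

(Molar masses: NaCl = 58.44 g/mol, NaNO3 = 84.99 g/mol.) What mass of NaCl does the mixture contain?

n(AgNO3) = 0.01573 × 0.1436 = 2.259 × 10^-3 mol
Let x = n(NaCl), y = n(NaNO3).
Titrant: 1x = 2.259 × 10^-3;  mass: 58.44x + 84.99y = 0.8839
Solving, x = 2.259 × 10^-3 mol, y = 8.847 × 10^-3 mol
mass of NaCl = 2.259 × 10^-3 × 58.44 = 0.1320 g

0.1320 g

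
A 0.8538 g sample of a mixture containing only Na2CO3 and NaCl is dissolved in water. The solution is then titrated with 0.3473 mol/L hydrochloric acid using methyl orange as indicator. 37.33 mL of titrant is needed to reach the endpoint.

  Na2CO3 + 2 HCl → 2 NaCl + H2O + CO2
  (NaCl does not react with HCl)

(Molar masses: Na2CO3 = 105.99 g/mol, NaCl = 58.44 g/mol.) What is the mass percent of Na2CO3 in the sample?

n(HCl) = 0.03733 × 0.3473 = 0.01296 mol
Let x = n(Na2CO3), y = n(NaCl).
Titrant: 2x = 0.01296;  mass: 105.99x + 58.44y = 0.8538
Solving, x = 6.482 × 10^-3 mol, y = 2.853 × 10^-3 mol
mass of Na2CO3 = 6.482 × 10^-3 × 105.99 = 0.6871 g
% Na2CO3 = 0.6871 / 0.8538 × 100 = 80.47 %

80.47 %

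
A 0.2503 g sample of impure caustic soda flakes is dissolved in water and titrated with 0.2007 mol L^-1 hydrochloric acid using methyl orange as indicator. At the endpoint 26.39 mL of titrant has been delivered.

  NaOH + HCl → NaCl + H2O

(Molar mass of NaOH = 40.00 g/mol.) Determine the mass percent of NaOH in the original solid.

n(HCl) = 0.02639 L × 0.2007 mol/L = 5.296 × 10^-3 mol
n(NaOH) = 5.296 × 10^-3 mol (1:1 ratio)
mass of NaOH = 5.296 × 10^-3 × 40.00 g/mol = 0.2119 g
% NaOH = 0.2119 / 0.2503 × 100 = 84.64 %

84.64 %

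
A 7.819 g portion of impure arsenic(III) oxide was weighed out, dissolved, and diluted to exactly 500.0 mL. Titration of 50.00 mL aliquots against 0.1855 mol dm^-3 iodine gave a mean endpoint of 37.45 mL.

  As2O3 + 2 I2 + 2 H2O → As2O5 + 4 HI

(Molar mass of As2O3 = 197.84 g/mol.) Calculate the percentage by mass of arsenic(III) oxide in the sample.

87.89 %

n(I2) per titration = 0.03745 × 0.1855 = 6.947 × 10^-3 mol
From the 1:2 ratio, n(As2O3) in each aliquot = 1/2 × 6.947 × 10^-3 = 3.473 × 10^-3 mol
n(As2O3) in the whole flask = 3.473 × 10^-3 × 500.0/50.00 = 0.03473 mol
mass of As2O3 = 0.03473 × 197.84 = 6.872 g
% As2O3 = 6.872 / 7.819 × 100 = 87.89 %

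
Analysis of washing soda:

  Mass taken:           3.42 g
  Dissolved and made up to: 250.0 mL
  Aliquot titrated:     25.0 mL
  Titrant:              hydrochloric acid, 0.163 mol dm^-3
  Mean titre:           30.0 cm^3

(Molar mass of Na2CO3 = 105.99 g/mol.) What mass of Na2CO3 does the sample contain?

2.59 g

Na2CO3 + 2 HCl → 2 NaCl + H2O + CO2
n(HCl) per titration = 0.0300 × 0.163 = 4.89 × 10^-3 mol
From the 1:2 ratio, n(Na2CO3) in each aliquot = 1/2 × 4.89 × 10^-3 = 2.45 × 10^-3 mol
n(Na2CO3) in the whole flask = 2.45 × 10^-3 × 250.0/25.0 = 0.0244 mol
mass of Na2CO3 = 0.0244 × 105.99 = 2.59 g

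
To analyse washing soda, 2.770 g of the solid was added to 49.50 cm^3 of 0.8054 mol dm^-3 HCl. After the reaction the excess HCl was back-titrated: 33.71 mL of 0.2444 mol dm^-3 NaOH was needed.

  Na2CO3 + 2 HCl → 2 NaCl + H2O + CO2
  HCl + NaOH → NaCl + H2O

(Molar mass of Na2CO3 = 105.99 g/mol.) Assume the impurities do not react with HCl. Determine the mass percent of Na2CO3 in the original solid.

60.51 %

n(HCl) added = 0.04950 × 0.8054 = 0.03987 mol
n(NaOH) used in back-titration = 0.03371 × 0.2444 = 8.239 × 10^-3 mol
n(HCl) left over = 8.239 × 10^-3 mol (1:1 ratio)
n(HCl) consumed by analyte = 0.03987 − 8.239 × 10^-3 = 0.03163 mol
From the 1:2 ratio, n(Na2CO3) = 1/2 × 0.03163 = 0.01581 mol
mass of Na2CO3 = 0.01581 × 105.99 = 1.676 g
% Na2CO3 = 1.676 / 2.770 × 100 = 60.51 %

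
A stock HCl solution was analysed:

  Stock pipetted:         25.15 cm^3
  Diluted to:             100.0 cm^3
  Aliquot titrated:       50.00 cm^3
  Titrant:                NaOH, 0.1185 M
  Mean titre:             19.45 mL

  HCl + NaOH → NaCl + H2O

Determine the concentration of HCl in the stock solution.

0.1833 M

n(NaOH) = 0.01945 × 0.1185 = 2.305 × 10^-3 mol
n(HCl) in the aliquot = 2.305 × 10^-3 mol (1:1 ratio)
[HCl]_dilute = 2.305 × 10^-3 / 0.05000 = 0.04610 mol/L
Dilution factor = 100.0 / 25.15 = 3.976
[HCl]_stock = 0.04610 × 3.976 = 0.1833 mol/L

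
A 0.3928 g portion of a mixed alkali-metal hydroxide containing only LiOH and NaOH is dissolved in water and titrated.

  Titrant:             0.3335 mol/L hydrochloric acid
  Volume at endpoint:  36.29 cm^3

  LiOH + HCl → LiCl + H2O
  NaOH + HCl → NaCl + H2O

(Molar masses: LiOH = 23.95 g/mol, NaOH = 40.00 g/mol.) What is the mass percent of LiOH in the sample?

34.69 %

n(HCl) = 0.03629 × 0.3335 = 0.01210 mol
Let x = n(LiOH), y = n(NaOH).
Titrant: 1x + 1y = 0.01210;  mass: 23.95x + 40.00y = 0.3928
Solving, x = 5.689 × 10^-3 mol, y = 6.414 × 10^-3 mol
mass of LiOH = 5.689 × 10^-3 × 23.95 = 0.1363 g
% LiOH = 0.1363 / 0.3928 × 100 = 34.69 %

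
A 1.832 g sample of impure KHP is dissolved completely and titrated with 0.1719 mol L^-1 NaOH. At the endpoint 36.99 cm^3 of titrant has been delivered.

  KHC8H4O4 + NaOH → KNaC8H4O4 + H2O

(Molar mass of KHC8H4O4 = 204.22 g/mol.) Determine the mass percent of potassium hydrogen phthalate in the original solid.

70.88 %

n(NaOH) = 0.03699 L × 0.1719 mol/L = 6.359 × 10^-3 mol
n(KHC8H4O4) = 6.359 × 10^-3 mol (1:1 ratio)
mass of KHC8H4O4 = 6.359 × 10^-3 × 204.22 g/mol = 1.299 g
% KHC8H4O4 = 1.299 / 1.832 × 100 = 70.88 %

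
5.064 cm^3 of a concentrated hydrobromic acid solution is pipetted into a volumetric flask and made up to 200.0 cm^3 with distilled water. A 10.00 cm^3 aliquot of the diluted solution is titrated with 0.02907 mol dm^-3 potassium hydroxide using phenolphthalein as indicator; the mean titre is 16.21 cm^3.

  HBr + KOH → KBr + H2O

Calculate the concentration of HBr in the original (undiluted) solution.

n(KOH) = 0.01621 × 0.02907 = 4.712 × 10^-4 mol
n(HBr) in the aliquot = 4.712 × 10^-4 mol (1:1 ratio)
[HBr]_dilute = 4.712 × 10^-4 / 0.01000 = 0.04712 mol/L
Dilution factor = 200.0 / 5.064 = 39.49
[HBr]_stock = 0.04712 × 39.49 = 1.861 mol/L

1.861 mol/L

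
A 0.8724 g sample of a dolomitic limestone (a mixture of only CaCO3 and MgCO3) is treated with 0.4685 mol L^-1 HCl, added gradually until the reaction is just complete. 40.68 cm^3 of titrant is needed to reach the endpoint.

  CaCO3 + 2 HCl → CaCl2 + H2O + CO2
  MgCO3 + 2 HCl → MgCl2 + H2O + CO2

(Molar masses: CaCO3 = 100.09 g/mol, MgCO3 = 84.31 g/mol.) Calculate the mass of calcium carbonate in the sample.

n(HCl) = 0.04068 × 0.4685 = 0.01906 mol
Let x = n(CaCO3), y = n(MgCO3).
Titrant: 2x + 2y = 0.01906;  mass: 100.09x + 84.31y = 0.8724
Solving, x = 4.372 × 10^-3 mol, y = 5.158 × 10^-3 mol
mass of CaCO3 = 4.372 × 10^-3 × 100.09 = 0.4376 g

0.4376 g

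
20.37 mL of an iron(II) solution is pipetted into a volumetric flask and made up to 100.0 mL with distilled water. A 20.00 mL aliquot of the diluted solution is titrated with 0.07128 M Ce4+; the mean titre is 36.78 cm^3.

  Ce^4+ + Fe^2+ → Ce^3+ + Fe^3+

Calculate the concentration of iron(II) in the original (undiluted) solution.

0.6435 M

n(Ce4+) = 0.03678 × 0.07128 = 2.622 × 10^-3 mol
n(Fe2+) in the aliquot = 2.622 × 10^-3 mol (1:1 ratio)
[Fe2+]_dilute = 2.622 × 10^-3 / 0.02000 = 0.1311 mol/L
Dilution factor = 100.0 / 20.37 = 4.909
[Fe2+]_stock = 0.1311 × 4.909 = 0.6435 mol/L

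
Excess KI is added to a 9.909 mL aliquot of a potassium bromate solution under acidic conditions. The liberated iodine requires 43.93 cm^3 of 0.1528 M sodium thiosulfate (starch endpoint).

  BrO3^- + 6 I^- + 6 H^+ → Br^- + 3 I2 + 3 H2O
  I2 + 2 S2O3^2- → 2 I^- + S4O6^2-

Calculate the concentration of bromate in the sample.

0.1129 M

n(S2O3^2-) = 0.04393 × 0.1528 = 6.713 × 10^-3 mol
n(I2) = n(S2O3^2-)/2 = 3.356 × 10^-3 mol
From the 1:3 ratio, n(BrO3^-) in the aliquot = 1/3 × 3.356 × 10^-3 = 1.119 × 10^-3 mol
[BrO3^-] = 1.119 × 10^-3 / 0.009909 = 0.1129 mol/L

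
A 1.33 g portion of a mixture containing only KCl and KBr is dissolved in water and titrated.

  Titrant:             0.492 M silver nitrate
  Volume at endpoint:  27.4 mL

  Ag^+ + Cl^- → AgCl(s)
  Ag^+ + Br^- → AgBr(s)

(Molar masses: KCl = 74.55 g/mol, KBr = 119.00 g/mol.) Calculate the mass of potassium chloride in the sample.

n(AgNO3) = 0.0274 × 0.492 = 0.0135 mol
Let x = n(KCl), y = n(KBr).
Titrant: 1x + 1y = 0.0135;  mass: 74.55x + 119.00y = 1.33
Solving, x = 6.17 × 10^-3 mol, y = 7.31 × 10^-3 mol
mass of KCl = 6.17 × 10^-3 × 74.55 = 0.460 g

0.460 g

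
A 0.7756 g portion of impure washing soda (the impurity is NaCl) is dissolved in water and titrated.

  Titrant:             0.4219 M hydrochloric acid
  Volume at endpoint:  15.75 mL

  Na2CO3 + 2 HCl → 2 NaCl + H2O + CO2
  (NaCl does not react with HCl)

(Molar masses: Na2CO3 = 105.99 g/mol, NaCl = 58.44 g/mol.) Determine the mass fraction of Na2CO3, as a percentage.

n(HCl) = 0.01575 × 0.4219 = 6.645 × 10^-3 mol
Let x = n(Na2CO3), y = n(NaCl).
Titrant: 2x = 6.645 × 10^-3;  mass: 105.99x + 58.44y = 0.7756
Solving, x = 3.322 × 10^-3 mol, y = 7.246 × 10^-3 mol
mass of Na2CO3 = 3.322 × 10^-3 × 105.99 = 0.3521 g
% Na2CO3 = 0.3521 / 0.7756 × 100 = 45.40 %

45.40 %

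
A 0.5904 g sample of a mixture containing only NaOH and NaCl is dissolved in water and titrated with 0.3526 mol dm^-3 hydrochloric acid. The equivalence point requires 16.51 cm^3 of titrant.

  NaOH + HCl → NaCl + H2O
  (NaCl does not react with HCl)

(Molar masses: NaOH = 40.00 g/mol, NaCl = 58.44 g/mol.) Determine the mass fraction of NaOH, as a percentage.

39.44 %

n(HCl) = 0.01651 × 0.3526 = 5.821 × 10^-3 mol
Let x = n(NaOH), y = n(NaCl).
Titrant: 1x = 5.821 × 10^-3;  mass: 40.00x + 58.44y = 0.5904
Solving, x = 5.821 × 10^-3 mol, y = 6.118 × 10^-3 mol
mass of NaOH = 5.821 × 10^-3 × 40.00 = 0.2329 g
% NaOH = 0.2329 / 0.5904 × 100 = 39.44 %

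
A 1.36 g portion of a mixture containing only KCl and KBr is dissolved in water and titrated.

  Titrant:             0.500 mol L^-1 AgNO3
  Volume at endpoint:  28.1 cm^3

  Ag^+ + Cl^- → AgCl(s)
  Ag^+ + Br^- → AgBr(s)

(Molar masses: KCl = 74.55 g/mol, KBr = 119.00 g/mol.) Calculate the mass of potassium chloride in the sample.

n(AgNO3) = 0.0281 × 0.500 = 0.0140 mol
Let x = n(KCl), y = n(KBr).
Titrant: 1x + 1y = 0.0140;  mass: 74.55x + 119.00y = 1.36
Solving, x = 7.02 × 10^-3 mol, y = 7.03 × 10^-3 mol
mass of KCl = 7.02 × 10^-3 × 74.55 = 0.523 g

0.523 g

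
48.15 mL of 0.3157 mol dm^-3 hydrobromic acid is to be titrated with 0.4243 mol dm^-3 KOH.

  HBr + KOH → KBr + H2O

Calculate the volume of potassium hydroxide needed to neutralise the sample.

35.83 mL

n(HBr) = 0.04815 L × 0.3157 mol/L = 0.01520 mol
n(KOH) = 0.01520 mol (1:1 stoichiometry)
V(KOH) = 0.01520 mol / 0.4243 mol/L = 0.03583 L = 35.83 mL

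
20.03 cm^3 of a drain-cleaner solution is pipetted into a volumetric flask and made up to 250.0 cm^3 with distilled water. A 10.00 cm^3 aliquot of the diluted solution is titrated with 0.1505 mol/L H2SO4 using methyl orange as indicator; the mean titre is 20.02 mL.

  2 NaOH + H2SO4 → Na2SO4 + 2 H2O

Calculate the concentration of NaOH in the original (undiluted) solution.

n(H2SO4) = 0.02002 × 0.1505 = 3.013 × 10^-3 mol
From the 2:1 ratio, n(NaOH) in the aliquot = 2/1 × 3.013 × 10^-3 = 6.026 × 10^-3 mol
[NaOH]_dilute = 6.026 × 10^-3 / 0.01000 = 0.6026 mol/L
Dilution factor = 250.0 / 20.03 = 12.48
[NaOH]_stock = 0.6026 × 12.48 = 7.521 mol/L

7.521 mol/L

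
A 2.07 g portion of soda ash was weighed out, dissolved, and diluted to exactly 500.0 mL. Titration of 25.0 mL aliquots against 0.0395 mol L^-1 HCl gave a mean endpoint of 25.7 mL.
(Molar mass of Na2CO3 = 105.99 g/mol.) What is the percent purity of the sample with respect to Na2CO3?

52.0 %

Na2CO3 + 2 HCl → 2 NaCl + H2O + CO2
n(HCl) per titration = 0.0257 × 0.0395 = 1.02 × 10^-3 mol
From the 1:2 ratio, n(Na2CO3) in each aliquot = 1/2 × 1.02 × 10^-3 = 5.08 × 10^-4 mol
n(Na2CO3) in the whole flask = 5.08 × 10^-4 × 500.0/25.0 = 0.0102 mol
mass of Na2CO3 = 0.0102 × 105.99 = 1.08 g
% Na2CO3 = 1.08 / 2.07 × 100 = 52.0 %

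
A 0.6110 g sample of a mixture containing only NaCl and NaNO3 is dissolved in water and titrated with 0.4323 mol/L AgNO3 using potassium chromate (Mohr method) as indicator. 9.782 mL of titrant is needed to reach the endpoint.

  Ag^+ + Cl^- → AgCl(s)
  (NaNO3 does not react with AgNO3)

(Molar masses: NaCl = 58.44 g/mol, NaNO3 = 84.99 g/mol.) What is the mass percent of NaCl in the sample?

40.45 %

n(AgNO3) = 0.009782 × 0.4323 = 4.229 × 10^-3 mol
Let x = n(NaCl), y = n(NaNO3).
Titrant: 1x = 4.229 × 10^-3;  mass: 58.44x + 84.99y = 0.6110
Solving, x = 4.229 × 10^-3 mol, y = 4.281 × 10^-3 mol
mass of NaCl = 4.229 × 10^-3 × 58.44 = 0.2471 g
% NaCl = 0.2471 / 0.6110 × 100 = 40.45 %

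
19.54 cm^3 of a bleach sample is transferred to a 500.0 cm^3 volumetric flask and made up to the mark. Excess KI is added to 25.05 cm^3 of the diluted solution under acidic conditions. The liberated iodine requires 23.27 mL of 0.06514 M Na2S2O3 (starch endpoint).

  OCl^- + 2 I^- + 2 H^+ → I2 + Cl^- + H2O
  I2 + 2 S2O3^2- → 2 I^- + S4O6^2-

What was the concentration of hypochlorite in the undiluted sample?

n(S2O3^2-) = 0.02327 × 0.06514 = 1.516 × 10^-3 mol
n(I2) = n(S2O3^2-)/2 = 7.579 × 10^-4 mol
n(OCl^-) in the aliquot = 7.579 × 10^-4 mol (1:1 ratio)
[OCl^-]_dilute = 7.579 × 10^-4 / 0.02505 = 0.03026 mol/L
[OCl^-]_original = 0.03026 × 500.0/19.54 = 0.7742 mol/L

0.7742 M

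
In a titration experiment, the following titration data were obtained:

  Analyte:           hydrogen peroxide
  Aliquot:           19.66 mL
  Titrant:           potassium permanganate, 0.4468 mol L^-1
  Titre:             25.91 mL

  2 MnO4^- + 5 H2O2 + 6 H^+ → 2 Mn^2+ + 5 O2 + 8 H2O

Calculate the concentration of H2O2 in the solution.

n(KMnO4) = 0.02591 L × 0.4468 mol/L = 0.01158 mol
From the 5:2 mole ratio, n(H2O2) = 5/2 × 0.01158 = 0.02894 mol
[H2O2] = 0.02894 mol / 0.01966 L = 1.472 mol/L

1.472 mol/L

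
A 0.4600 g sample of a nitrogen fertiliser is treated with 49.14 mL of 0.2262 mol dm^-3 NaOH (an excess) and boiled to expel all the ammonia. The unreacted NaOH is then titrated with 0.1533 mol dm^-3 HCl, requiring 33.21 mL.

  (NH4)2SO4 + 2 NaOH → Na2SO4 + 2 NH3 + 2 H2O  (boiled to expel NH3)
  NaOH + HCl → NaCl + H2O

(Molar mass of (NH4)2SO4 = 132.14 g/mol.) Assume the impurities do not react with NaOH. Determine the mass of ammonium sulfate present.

0.3980 g

n(NaOH) added = 0.04914 × 0.2262 = 0.01112 mol
n(HCl) used in back-titration = 0.03321 × 0.1533 = 5.091 × 10^-3 mol
n(NaOH) left over = 5.091 × 10^-3 mol (1:1 ratio)
n(NaOH) consumed by analyte = 0.01112 − 5.091 × 10^-3 = 6.024 × 10^-3 mol
From the 1:2 ratio, n((NH4)2SO4) = 1/2 × 6.024 × 10^-3 = 3.012 × 10^-3 mol
mass of (NH4)2SO4 = 3.012 × 10^-3 × 132.14 = 0.3980 g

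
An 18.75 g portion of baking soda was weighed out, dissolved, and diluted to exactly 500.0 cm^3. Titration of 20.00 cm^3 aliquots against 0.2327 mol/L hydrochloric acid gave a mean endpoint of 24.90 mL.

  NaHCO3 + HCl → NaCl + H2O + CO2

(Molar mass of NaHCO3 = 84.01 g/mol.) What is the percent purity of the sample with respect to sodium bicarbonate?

64.90 %

n(HCl) per titration = 0.02490 × 0.2327 = 5.794 × 10^-3 mol
n(NaHCO3) in each aliquot = 5.794 × 10^-3 mol (1:1 ratio)
n(NaHCO3) in the whole flask = 5.794 × 10^-3 × 500.0/20.00 = 0.1449 mol
mass of NaHCO3 = 0.1449 × 84.01 = 12.17 g
% NaHCO3 = 12.17 / 18.75 × 100 = 64.90 %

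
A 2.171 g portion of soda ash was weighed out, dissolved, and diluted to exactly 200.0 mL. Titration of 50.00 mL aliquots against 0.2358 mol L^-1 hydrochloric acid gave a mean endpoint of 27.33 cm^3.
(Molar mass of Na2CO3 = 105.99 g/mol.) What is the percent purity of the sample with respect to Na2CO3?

62.92 %

Na2CO3 + 2 HCl → 2 NaCl + H2O + CO2
n(HCl) per titration = 0.02733 × 0.2358 = 6.444 × 10^-3 mol
From the 1:2 ratio, n(Na2CO3) in each aliquot = 1/2 × 6.444 × 10^-3 = 3.222 × 10^-3 mol
n(Na2CO3) in the whole flask = 3.222 × 10^-3 × 200.0/50.00 = 0.01289 mol
mass of Na2CO3 = 0.01289 × 105.99 = 1.366 g
% Na2CO3 = 1.366 / 2.171 × 100 = 62.92 %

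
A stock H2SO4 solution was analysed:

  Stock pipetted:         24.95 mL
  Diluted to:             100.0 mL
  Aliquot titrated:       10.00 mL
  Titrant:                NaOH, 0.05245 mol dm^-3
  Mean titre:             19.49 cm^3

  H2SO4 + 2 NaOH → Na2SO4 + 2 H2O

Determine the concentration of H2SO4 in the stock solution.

0.2049 mol/L

n(NaOH) = 0.01949 × 0.05245 = 1.022 × 10^-3 mol
From the 1:2 ratio, n(H2SO4) in the aliquot = 1/2 × 1.022 × 10^-3 = 5.111 × 10^-4 mol
[H2SO4]_dilute = 5.111 × 10^-4 / 0.01000 = 0.05111 mol/L
Dilution factor = 100.0 / 24.95 = 4.008
[H2SO4]_stock = 0.05111 × 4.008 = 0.2049 mol/L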